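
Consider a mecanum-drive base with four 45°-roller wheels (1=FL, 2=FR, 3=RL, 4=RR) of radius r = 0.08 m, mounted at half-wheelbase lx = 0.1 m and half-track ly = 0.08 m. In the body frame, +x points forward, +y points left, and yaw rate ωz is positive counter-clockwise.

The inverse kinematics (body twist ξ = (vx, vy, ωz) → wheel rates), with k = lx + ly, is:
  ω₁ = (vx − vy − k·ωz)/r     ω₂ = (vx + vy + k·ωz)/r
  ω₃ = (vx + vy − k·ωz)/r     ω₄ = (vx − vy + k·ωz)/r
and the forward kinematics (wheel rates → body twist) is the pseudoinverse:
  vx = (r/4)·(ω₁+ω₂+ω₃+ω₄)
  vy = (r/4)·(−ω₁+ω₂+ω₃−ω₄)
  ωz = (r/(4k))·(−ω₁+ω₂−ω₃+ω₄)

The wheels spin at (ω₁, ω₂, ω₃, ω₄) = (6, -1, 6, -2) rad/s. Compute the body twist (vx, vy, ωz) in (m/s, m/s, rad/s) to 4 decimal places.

k = lx + ly = 0.1 + 0.08 = 0.1800
ω₁+ω₂+ω₃+ω₄ = 9.0000  →  vx = (0.08/4)·9.0000 = 0.1800
−ω₁+ω₂+ω₃−ω₄ = 1.0000  →  vy = (0.08/4)·1.0000 = 0.0200
−ω₁+ω₂−ω₃+ω₄ = -15.0000  →  ωz = (0.08/0.7200)·-15.0000 = -1.6667

(0.1800, 0.0200, -1.6667)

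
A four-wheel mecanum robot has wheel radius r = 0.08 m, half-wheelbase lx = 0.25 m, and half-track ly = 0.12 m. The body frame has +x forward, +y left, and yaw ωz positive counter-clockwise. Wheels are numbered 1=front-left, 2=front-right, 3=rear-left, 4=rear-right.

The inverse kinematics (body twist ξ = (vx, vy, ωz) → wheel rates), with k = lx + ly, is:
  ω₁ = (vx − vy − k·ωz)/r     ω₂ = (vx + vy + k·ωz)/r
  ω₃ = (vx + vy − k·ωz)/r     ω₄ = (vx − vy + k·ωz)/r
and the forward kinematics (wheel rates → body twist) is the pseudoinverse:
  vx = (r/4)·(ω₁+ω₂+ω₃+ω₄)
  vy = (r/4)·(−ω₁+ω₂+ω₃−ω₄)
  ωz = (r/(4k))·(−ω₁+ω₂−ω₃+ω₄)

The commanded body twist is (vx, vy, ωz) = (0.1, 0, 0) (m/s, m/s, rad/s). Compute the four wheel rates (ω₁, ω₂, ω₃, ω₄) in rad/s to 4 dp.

(1.2500, 1.2500, 1.2500, 1.2500)

k = lx + ly = 0.25 + 0.12 = 0.3700;  k·ωz = 0.3700·0 = 0.0000
ω₁ (FL) = (vx − vy − k·ωz)/r = 0.1000/0.08 = 1.2500
ω₂ (FR) = (vx + vy + k·ωz)/r = 0.1000/0.08 = 1.2500
ω₃ (RL) = (vx + vy − k·ωz)/r = 0.1000/0.08 = 1.2500
ω₄ (RR) = (vx − vy + k·ωz)/r = 0.1000/0.08 = 1.2500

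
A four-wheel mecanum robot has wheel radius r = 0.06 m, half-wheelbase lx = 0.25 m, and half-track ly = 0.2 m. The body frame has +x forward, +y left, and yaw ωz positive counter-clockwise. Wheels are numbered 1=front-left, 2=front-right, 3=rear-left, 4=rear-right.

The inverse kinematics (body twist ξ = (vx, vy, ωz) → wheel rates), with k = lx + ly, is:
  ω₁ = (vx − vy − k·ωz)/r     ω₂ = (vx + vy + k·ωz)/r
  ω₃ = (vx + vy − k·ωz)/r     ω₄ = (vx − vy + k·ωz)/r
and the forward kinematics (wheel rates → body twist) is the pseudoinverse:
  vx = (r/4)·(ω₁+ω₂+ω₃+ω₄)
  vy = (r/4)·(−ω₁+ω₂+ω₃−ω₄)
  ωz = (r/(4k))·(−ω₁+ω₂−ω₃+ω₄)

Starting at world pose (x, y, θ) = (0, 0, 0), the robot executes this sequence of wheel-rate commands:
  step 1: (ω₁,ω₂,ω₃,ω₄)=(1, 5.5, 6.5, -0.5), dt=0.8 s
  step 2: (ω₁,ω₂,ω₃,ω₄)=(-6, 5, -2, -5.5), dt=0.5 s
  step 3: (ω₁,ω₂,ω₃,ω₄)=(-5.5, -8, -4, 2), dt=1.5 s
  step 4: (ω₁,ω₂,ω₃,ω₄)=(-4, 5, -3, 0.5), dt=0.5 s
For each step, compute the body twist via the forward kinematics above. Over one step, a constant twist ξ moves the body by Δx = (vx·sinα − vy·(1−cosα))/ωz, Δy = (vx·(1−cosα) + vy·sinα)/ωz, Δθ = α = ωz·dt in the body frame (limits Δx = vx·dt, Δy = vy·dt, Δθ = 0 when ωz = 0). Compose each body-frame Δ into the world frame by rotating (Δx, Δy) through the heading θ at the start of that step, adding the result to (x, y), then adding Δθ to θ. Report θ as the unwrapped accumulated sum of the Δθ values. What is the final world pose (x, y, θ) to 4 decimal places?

(-0.2498, 0.0374, 0.4417)

step 1: ξ=(vx,vy,ωz)=(0.1875, 0.1725, -0.0833), dt=0.8 → body Δ=(0.1545, 0.1329, -0.0667) → world pose (0.1545, 0.1329, -0.0667)
step 2: ξ=(vx,vy,ωz)=(-0.1275, 0.2175, 0.2500), dt=0.5 → body Δ=(-0.0704, 0.1045, 0.1250) → world pose (0.0912, 0.2418, 0.0583)
step 3: ξ=(vx,vy,ωz)=(-0.2325, -0.1275, 0.1167), dt=1.5 → body Δ=(-0.3303, -0.2207, 0.1750) → world pose (-0.2256, 0.0023, 0.2333)
step 4: ξ=(vx,vy,ωz)=(-0.0225, 0.0825, 0.4167), dt=0.5 → body Δ=(-0.0155, 0.0398, 0.2083) → world pose (-0.2498, 0.0374, 0.4417)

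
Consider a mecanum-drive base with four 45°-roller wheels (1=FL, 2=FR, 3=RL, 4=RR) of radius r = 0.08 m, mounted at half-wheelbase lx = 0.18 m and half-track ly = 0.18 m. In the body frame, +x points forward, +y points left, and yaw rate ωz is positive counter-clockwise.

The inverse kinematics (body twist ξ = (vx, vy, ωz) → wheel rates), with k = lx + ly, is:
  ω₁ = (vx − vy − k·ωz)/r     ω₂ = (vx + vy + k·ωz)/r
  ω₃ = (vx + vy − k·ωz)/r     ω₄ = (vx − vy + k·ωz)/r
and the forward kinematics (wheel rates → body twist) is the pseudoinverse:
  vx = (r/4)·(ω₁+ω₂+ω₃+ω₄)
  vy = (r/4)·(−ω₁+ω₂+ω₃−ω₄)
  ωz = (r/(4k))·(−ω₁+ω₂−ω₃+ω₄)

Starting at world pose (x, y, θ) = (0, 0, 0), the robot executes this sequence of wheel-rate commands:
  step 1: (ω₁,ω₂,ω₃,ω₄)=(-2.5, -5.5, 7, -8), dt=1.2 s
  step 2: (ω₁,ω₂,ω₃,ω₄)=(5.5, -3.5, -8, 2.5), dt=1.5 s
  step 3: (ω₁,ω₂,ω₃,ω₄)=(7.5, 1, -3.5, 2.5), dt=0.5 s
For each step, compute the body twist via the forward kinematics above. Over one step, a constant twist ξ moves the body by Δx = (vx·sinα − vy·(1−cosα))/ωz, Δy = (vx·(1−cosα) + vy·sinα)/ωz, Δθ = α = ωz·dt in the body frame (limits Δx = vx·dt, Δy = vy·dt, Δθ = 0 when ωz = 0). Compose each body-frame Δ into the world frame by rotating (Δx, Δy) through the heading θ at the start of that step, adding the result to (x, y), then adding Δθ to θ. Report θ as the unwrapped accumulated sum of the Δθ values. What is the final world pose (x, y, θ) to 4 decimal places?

(-0.6645, 0.0633, -1.0889)

step 1: ξ=(vx,vy,ωz)=(-0.1800, 0.2400, -1.0000), dt=1.2 → body Δ=(-0.0147, 0.3385, -1.2000) → world pose (-0.0147, 0.3385, -1.2000)
step 2: ξ=(vx,vy,ωz)=(-0.0700, -0.3900, 0.0833), dt=1.5 → body Δ=(-0.0682, -0.5900, 0.1250) → world pose (-0.5894, 0.1882, -1.0750)
step 3: ξ=(vx,vy,ωz)=(0.1500, -0.2500, -0.0278), dt=0.5 → body Δ=(0.0741, -0.1255, -0.0139) → world pose (-0.6645, 0.0633, -1.0889)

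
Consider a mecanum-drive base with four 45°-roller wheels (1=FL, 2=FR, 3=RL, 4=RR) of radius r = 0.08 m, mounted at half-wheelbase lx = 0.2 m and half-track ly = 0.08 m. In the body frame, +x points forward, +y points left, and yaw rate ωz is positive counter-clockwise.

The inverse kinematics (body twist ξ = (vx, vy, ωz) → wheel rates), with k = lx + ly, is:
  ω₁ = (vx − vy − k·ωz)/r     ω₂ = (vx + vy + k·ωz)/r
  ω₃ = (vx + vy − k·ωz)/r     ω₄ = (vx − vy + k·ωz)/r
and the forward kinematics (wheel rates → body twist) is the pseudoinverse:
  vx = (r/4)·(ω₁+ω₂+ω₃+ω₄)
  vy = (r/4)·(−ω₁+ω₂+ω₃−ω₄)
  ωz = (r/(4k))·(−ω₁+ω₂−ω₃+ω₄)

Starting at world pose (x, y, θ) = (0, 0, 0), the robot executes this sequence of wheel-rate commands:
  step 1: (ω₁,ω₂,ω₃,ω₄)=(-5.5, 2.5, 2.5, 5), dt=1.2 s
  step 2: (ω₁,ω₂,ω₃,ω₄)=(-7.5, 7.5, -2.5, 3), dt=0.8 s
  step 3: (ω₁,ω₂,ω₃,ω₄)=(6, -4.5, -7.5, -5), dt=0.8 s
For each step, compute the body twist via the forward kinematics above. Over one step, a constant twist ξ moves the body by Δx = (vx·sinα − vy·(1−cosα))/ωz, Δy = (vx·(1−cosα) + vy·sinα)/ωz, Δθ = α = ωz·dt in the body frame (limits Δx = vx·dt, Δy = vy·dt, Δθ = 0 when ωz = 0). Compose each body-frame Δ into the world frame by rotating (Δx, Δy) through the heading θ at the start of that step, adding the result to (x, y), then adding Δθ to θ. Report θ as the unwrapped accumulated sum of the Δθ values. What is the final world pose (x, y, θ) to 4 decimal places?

(0.1417, 0.0674, 1.6143)

step 1: ξ=(vx,vy,ωz)=(0.0900, 0.1100, 0.7500), dt=1.2 → body Δ=(0.0385, 0.1603, 0.9000) → world pose (0.0385, 0.1603, 0.9000)
step 2: ξ=(vx,vy,ωz)=(0.0100, 0.1900, 1.4643), dt=0.8 → body Δ=(-0.0730, 0.1237, 1.1714) → world pose (-0.1038, 0.1800, 2.0714)
step 3: ξ=(vx,vy,ωz)=(-0.2200, -0.2600, -0.5714), dt=0.8 → body Δ=(-0.2167, -0.1613, -0.4571) → world pose (0.1417, 0.0674, 1.6143)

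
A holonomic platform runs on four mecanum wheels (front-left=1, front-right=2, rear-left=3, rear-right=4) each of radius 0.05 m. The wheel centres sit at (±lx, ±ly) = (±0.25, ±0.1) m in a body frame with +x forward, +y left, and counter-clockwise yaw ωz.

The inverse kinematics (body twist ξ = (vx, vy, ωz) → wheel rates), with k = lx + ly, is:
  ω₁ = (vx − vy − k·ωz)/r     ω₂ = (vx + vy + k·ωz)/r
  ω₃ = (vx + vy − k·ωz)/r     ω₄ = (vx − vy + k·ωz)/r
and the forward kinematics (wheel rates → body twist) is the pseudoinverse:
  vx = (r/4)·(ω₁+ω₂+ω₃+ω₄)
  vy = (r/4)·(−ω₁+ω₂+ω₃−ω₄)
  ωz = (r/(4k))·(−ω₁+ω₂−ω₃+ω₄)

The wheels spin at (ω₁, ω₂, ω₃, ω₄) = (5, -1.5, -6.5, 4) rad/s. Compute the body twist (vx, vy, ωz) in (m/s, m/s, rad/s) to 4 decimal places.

k = lx + ly = 0.25 + 0.1 = 0.3500
ω₁+ω₂+ω₃+ω₄ = 1.0000  →  vx = (0.05/4)·1.0000 = 0.0125
−ω₁+ω₂+ω₃−ω₄ = -17.0000  →  vy = (0.05/4)·-17.0000 = -0.2125
−ω₁+ω₂−ω₃+ω₄ = 4.0000  →  ωz = (0.05/1.4000)·4.0000 = 0.1429

(0.0125, -0.2125, 0.1429)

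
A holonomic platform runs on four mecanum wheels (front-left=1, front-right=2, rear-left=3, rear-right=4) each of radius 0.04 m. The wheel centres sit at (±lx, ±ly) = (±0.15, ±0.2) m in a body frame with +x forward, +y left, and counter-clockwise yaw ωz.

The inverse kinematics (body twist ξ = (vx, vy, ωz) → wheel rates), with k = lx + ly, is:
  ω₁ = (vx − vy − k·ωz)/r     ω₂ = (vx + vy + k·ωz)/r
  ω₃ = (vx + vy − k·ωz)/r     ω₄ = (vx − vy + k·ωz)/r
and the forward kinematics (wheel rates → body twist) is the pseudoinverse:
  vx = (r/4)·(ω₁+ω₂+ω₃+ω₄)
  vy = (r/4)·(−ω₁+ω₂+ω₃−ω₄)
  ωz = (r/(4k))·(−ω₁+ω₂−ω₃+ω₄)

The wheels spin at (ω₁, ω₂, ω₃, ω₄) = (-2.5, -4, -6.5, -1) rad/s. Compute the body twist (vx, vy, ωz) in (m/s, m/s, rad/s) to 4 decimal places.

(-0.1400, -0.0700, 0.1143)

k = lx + ly = 0.15 + 0.2 = 0.3500
ω₁+ω₂+ω₃+ω₄ = -14.0000  →  vx = (0.04/4)·-14.0000 = -0.1400
−ω₁+ω₂+ω₃−ω₄ = -7.0000  →  vy = (0.04/4)·-7.0000 = -0.0700
−ω₁+ω₂−ω₃+ω₄ = 4.0000  →  ωz = (0.04/1.4000)·4.0000 = 0.1143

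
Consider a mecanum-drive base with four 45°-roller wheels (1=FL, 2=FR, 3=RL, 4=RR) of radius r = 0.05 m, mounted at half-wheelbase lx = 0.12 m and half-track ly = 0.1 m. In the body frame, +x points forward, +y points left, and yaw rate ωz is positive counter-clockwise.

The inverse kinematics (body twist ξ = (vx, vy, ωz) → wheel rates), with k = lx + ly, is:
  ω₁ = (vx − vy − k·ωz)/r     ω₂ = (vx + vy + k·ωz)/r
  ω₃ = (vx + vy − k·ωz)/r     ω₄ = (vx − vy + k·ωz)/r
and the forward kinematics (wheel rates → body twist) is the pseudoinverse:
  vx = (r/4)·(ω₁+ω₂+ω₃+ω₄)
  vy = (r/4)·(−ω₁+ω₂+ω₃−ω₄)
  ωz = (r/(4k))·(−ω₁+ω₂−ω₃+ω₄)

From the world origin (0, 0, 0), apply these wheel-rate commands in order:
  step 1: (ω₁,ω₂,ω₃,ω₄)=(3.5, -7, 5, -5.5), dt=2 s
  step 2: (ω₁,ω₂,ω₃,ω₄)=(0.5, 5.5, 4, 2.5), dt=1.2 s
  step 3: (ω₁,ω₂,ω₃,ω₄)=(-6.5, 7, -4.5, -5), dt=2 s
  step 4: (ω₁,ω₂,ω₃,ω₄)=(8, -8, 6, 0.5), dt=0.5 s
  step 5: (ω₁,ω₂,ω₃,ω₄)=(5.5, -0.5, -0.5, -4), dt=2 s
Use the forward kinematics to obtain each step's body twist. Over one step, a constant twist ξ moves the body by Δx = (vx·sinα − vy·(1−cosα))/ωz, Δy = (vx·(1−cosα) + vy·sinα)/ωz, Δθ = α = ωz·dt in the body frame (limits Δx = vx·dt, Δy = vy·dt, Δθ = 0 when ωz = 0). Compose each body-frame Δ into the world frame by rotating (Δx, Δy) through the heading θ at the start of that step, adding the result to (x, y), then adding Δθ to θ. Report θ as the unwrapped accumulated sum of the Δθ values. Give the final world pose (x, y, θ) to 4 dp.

(0.1161, 0.0542, -2.3608)

step 1: ξ=(vx,vy,ωz)=(-0.0500, 0.0000, -1.1932), dt=2.0 → body Δ=(-0.0287, 0.0724, -2.3864) → world pose (-0.0287, 0.0724, -2.3864)
step 2: ξ=(vx,vy,ωz)=(0.1562, 0.0813, 0.1989), dt=1.2 → body Δ=(0.1741, 0.1188, 0.2386) → world pose (-0.0741, -0.1335, -2.1477)
step 3: ξ=(vx,vy,ωz)=(-0.1125, 0.1750, 0.7386), dt=2.0 → body Δ=(-0.3664, 0.0978, 1.4773) → world pose (0.2078, 0.1203, -0.6705)
step 4: ξ=(vx,vy,ωz)=(0.0813, -0.1313, -1.2216), dt=0.5 → body Δ=(0.0187, -0.0736, -0.6108) → world pose (0.1767, 0.0510, -1.2812)
step 5: ξ=(vx,vy,ωz)=(0.0063, -0.0312, -0.5398), dt=2.0 → body Δ=(-0.0204, -0.0572, -1.0795) → world pose (0.1161, 0.0542, -2.3608)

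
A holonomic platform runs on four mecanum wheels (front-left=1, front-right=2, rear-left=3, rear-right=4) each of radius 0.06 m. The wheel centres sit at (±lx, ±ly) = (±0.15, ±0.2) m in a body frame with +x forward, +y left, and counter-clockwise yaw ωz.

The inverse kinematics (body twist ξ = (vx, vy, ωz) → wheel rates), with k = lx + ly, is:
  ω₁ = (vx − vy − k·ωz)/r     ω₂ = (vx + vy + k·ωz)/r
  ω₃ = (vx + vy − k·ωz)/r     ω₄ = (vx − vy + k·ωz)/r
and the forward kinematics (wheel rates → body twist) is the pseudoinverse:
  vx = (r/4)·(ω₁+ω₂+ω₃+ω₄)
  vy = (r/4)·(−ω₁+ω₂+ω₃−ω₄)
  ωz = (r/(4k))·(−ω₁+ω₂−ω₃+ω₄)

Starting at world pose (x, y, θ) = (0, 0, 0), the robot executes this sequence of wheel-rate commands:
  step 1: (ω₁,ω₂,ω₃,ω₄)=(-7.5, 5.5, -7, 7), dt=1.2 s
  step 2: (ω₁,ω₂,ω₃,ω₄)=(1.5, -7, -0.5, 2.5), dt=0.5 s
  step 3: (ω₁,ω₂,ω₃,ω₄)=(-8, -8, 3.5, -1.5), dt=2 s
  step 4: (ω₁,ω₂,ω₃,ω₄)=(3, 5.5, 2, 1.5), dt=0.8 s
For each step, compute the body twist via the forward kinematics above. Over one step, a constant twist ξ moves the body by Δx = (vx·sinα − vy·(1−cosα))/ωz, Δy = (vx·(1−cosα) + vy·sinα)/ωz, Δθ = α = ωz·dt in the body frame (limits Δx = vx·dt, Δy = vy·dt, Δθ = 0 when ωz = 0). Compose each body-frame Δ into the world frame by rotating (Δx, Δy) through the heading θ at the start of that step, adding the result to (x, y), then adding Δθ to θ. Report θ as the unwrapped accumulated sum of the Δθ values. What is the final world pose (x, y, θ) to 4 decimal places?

step 1: ξ=(vx,vy,ωz)=(-0.0300, -0.0150, 1.1571), dt=1.2 → body Δ=(-0.0149, -0.0340, 1.3886) → world pose (-0.0149, -0.0340, 1.3886)
step 2: ξ=(vx,vy,ωz)=(-0.0525, -0.1725, -0.2357), dt=0.5 → body Δ=(-0.0313, -0.0845, -0.1179) → world pose (0.0626, -0.0800, 1.2707)
step 3: ξ=(vx,vy,ωz)=(-0.2100, 0.0750, -0.2143), dt=2.0 → body Δ=(-0.3756, 0.2341, -0.4286) → world pose (-0.2721, -0.3697, 0.8421)
step 4: ξ=(vx,vy,ωz)=(0.1800, 0.0450, 0.0857), dt=0.8 → body Δ=(0.1427, 0.0409, 0.0686) → world pose (-0.2076, -0.2360, 0.9107)

(-0.2076, -0.2360, 0.9107)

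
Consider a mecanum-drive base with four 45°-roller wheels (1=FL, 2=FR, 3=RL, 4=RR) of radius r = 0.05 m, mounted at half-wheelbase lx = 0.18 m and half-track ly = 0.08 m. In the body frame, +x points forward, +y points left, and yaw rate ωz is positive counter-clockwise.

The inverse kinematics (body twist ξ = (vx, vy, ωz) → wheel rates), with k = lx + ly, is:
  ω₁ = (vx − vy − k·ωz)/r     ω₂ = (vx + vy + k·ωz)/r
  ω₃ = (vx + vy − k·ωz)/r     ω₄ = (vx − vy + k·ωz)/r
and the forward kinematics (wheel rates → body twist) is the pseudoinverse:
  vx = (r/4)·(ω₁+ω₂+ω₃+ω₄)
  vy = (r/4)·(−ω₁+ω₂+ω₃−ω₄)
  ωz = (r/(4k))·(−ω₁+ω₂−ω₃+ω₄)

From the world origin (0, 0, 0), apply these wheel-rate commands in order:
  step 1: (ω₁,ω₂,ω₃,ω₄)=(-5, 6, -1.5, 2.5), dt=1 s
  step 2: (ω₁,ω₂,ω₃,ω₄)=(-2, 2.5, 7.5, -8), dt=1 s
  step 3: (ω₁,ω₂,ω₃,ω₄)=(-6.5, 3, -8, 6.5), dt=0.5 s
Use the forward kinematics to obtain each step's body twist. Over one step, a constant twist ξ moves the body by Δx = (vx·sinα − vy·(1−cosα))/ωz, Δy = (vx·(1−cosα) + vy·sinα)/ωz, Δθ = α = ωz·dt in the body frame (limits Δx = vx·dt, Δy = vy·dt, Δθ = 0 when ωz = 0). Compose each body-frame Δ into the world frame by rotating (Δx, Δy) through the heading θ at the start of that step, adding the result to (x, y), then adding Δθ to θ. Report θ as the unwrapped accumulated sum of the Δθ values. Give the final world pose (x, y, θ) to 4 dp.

step 1: ξ=(vx,vy,ωz)=(0.0250, 0.0875, 0.7212), dt=1.0 → body Δ=(-0.0073, 0.0887, 0.7212) → world pose (-0.0073, 0.0887, 0.7212)
step 2: ξ=(vx,vy,ωz)=(0.0000, 0.2500, -0.5288), dt=1.0 → body Δ=(0.0646, 0.2385, -0.5288) → world pose (-0.1163, 0.3105, 0.1923)
step 3: ξ=(vx,vy,ωz)=(-0.0625, -0.0625, 1.1538), dt=0.5 → body Δ=(-0.0208, -0.0383, 0.5769) → world pose (-0.1294, 0.2689, 0.7692)

(-0.1294, 0.2689, 0.7692)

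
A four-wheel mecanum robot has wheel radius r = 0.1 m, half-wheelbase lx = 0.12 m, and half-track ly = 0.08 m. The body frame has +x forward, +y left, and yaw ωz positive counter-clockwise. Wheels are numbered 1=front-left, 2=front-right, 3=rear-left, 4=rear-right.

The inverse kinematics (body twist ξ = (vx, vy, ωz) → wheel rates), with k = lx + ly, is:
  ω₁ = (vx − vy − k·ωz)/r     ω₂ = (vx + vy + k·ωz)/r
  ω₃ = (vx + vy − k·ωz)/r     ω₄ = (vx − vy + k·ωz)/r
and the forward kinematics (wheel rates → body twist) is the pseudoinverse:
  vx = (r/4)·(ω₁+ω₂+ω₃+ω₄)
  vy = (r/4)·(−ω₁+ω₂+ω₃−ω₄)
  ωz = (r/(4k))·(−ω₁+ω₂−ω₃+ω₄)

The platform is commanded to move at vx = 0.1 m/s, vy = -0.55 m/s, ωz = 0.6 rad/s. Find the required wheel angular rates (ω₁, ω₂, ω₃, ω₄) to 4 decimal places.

(5.3000, -3.3000, -5.7000, 7.7000)

k = lx + ly = 0.12 + 0.08 = 0.2000;  k·ωz = 0.2000·0.6 = 0.1200
ω₁ (FL) = (vx − vy − k·ωz)/r = 0.5300/0.1 = 5.3000
ω₂ (FR) = (vx + vy + k·ωz)/r = -0.3300/0.1 = -3.3000
ω₃ (RL) = (vx + vy − k·ωz)/r = -0.5700/0.1 = -5.7000
ω₄ (RR) = (vx − vy + k·ωz)/r = 0.7700/0.1 = 7.7000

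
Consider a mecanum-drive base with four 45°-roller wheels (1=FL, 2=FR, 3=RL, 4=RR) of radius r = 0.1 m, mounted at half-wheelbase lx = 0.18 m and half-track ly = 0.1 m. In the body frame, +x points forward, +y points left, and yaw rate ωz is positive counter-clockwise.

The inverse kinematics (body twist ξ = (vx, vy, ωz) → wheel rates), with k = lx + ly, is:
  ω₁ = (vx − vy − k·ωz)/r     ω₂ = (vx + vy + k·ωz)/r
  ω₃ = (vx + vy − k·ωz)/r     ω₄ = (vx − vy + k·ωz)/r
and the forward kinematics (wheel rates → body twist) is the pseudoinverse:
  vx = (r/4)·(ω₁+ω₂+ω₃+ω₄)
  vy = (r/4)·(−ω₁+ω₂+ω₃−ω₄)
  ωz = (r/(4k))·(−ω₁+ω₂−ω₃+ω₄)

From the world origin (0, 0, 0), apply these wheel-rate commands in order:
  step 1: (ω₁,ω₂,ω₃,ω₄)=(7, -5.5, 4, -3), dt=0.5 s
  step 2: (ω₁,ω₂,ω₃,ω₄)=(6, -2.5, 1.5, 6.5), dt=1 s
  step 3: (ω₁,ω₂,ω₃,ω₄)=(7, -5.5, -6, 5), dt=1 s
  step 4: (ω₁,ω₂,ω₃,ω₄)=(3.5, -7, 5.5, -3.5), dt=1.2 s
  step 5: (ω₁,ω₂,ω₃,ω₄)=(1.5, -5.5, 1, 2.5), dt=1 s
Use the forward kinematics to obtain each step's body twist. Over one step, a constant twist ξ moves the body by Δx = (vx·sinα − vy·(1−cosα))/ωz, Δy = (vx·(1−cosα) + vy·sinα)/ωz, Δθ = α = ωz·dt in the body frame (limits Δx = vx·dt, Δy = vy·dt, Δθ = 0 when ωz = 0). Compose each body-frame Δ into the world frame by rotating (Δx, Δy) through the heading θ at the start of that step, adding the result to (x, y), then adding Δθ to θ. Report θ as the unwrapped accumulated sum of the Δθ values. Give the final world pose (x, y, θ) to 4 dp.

(-0.5794, -0.4589, -3.8973)

step 1: ξ=(vx,vy,ωz)=(0.0625, -0.1375, -1.7411), dt=0.5 → body Δ=(-0.0006, -0.0732, -0.8705) → world pose (-0.0006, -0.0732, -0.8705)
step 2: ξ=(vx,vy,ωz)=(0.2875, -0.3375, -0.3125), dt=1.0 → body Δ=(0.2305, -0.3766, -0.3125) → world pose (-0.1400, -0.4921, -1.1830)
step 3: ξ=(vx,vy,ωz)=(0.0125, -0.5875, -0.1339), dt=1.0 → body Δ=(-0.0268, -0.5866, -0.1339) → world pose (-0.6932, -0.6891, -1.3170)
step 4: ξ=(vx,vy,ωz)=(-0.0375, -0.0375, -1.7411), dt=1.2 → body Δ=(-0.0509, 0.0135, -2.0893) → world pose (-0.6929, -0.6364, -3.4062)
step 5: ξ=(vx,vy,ωz)=(-0.0125, -0.2125, -0.4911), dt=1.0 → body Δ=(-0.0631, -0.2011, -0.4911) → world pose (-0.5794, -0.4589, -3.8973)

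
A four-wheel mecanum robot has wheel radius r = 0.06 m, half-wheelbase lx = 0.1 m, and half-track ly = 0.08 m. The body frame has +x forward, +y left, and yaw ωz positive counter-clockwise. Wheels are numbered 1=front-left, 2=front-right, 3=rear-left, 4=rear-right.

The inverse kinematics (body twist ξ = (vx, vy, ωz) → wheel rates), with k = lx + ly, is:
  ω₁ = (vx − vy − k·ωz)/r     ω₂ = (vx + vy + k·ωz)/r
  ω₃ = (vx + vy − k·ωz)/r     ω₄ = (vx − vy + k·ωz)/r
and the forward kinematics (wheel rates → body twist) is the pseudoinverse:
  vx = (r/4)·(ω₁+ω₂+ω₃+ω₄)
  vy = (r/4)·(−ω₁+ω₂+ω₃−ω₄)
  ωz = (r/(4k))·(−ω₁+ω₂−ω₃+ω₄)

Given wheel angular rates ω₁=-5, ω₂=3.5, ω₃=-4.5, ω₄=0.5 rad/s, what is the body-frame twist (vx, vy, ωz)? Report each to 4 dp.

(-0.0825, 0.0525, 1.1250)

k = lx + ly = 0.1 + 0.08 = 0.1800
ω₁+ω₂+ω₃+ω₄ = -5.5000  →  vx = (0.06/4)·-5.5000 = -0.0825
−ω₁+ω₂+ω₃−ω₄ = 3.5000  →  vy = (0.06/4)·3.5000 = 0.0525
−ω₁+ω₂−ω₃+ω₄ = 13.5000  →  ωz = (0.06/0.7200)·13.5000 = 1.1250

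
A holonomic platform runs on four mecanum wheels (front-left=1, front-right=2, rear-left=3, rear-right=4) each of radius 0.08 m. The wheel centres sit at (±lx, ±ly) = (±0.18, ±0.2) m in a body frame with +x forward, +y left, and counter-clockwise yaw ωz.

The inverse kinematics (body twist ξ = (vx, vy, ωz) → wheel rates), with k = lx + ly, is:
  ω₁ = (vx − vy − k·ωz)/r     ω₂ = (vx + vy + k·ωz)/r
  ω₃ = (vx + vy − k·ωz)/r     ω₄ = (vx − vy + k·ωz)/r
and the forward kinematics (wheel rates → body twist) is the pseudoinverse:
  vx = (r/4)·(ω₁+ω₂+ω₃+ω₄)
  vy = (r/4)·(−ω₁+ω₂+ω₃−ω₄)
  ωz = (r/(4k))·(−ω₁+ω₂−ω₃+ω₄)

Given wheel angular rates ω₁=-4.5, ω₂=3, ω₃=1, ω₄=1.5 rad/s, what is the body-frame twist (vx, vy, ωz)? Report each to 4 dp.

k = lx + ly = 0.18 + 0.2 = 0.3800
ω₁+ω₂+ω₃+ω₄ = 1.0000  →  vx = (0.08/4)·1.0000 = 0.0200
−ω₁+ω₂+ω₃−ω₄ = 7.0000  →  vy = (0.08/4)·7.0000 = 0.1400
−ω₁+ω₂−ω₃+ω₄ = 8.0000  →  ωz = (0.08/1.5200)·8.0000 = 0.4211

(0.0200, 0.1400, 0.4211)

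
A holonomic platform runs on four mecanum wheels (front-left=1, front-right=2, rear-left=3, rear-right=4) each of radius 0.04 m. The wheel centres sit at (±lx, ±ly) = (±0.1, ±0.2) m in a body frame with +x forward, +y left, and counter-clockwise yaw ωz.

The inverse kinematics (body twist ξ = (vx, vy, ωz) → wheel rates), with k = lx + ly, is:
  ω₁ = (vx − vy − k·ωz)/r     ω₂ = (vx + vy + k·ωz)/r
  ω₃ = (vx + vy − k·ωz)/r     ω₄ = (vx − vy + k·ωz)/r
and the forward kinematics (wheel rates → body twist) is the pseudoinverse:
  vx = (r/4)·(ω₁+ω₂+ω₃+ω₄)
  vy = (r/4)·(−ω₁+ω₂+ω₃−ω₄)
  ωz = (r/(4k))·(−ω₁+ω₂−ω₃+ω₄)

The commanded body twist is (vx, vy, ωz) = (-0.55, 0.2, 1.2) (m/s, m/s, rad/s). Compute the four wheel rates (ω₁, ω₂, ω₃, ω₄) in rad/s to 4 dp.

(-27.7500, 0.2500, -17.7500, -9.7500)

k = lx + ly = 0.1 + 0.2 = 0.3000;  k·ωz = 0.3000·1.2 = 0.3600
ω₁ (FL) = (vx − vy − k·ωz)/r = -1.1100/0.04 = -27.7500
ω₂ (FR) = (vx + vy + k·ωz)/r = 0.0100/0.04 = 0.2500
ω₃ (RL) = (vx + vy − k·ωz)/r = -0.7100/0.04 = -17.7500
ω₄ (RR) = (vx − vy + k·ωz)/r = -0.3900/0.04 = -9.7500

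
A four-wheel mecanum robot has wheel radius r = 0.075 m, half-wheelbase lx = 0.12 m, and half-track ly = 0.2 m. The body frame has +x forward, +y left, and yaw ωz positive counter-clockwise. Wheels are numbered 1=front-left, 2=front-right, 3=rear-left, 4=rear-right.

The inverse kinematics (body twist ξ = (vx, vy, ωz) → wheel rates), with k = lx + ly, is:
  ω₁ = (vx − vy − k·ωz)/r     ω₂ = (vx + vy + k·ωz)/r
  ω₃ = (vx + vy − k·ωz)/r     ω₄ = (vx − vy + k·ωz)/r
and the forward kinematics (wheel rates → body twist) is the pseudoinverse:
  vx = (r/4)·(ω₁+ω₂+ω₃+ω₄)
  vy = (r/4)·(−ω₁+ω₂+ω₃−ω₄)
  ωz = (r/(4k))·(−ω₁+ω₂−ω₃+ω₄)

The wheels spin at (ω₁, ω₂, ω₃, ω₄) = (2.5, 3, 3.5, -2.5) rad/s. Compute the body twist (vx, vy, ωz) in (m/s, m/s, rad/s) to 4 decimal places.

k = lx + ly = 0.12 + 0.2 = 0.3200
ω₁+ω₂+ω₃+ω₄ = 6.5000  →  vx = (0.075/4)·6.5000 = 0.1219
−ω₁+ω₂+ω₃−ω₄ = 6.5000  →  vy = (0.075/4)·6.5000 = 0.1219
−ω₁+ω₂−ω₃+ω₄ = -5.5000  →  ωz = (0.075/1.2800)·-5.5000 = -0.3223

(0.1219, 0.1219, -0.3223)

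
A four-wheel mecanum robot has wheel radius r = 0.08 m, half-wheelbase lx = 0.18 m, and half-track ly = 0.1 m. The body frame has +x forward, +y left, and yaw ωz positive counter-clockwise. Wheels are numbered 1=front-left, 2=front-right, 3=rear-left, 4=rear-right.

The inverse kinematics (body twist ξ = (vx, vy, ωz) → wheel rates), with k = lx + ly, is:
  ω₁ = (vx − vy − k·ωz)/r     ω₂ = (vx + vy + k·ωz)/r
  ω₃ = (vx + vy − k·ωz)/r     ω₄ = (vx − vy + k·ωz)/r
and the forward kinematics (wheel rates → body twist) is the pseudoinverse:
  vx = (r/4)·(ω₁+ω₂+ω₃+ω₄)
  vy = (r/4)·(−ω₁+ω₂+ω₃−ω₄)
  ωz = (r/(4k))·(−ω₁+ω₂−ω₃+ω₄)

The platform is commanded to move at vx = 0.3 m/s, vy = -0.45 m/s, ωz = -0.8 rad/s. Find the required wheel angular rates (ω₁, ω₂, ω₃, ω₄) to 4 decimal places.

k = lx + ly = 0.18 + 0.1 = 0.2800;  k·ωz = 0.2800·-0.8 = -0.2240
ω₁ (FL) = (vx − vy − k·ωz)/r = 0.9740/0.08 = 12.1750
ω₂ (FR) = (vx + vy + k·ωz)/r = -0.3740/0.08 = -4.6750
ω₃ (RL) = (vx + vy − k·ωz)/r = 0.0740/0.08 = 0.9250
ω₄ (RR) = (vx − vy + k·ωz)/r = 0.5260/0.08 = 6.5750

(12.1750, -4.6750, 0.9250, 6.5750)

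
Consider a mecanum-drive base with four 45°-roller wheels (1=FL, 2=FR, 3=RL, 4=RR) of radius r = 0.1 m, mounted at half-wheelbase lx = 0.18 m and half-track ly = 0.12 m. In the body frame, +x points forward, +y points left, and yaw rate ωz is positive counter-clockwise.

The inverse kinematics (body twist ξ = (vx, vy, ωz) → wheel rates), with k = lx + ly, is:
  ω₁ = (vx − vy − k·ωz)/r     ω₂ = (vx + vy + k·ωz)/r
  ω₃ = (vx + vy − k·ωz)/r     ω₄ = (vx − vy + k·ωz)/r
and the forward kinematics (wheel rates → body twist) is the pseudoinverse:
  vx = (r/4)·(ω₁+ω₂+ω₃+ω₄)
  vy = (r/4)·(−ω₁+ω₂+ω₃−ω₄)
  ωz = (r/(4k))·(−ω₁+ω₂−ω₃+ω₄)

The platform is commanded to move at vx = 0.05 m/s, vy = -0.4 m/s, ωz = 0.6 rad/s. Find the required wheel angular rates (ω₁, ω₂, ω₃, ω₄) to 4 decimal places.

k = lx + ly = 0.18 + 0.12 = 0.3000;  k·ωz = 0.3000·0.6 = 0.1800
ω₁ (FL) = (vx − vy − k·ωz)/r = 0.2700/0.1 = 2.7000
ω₂ (FR) = (vx + vy + k·ωz)/r = -0.1700/0.1 = -1.7000
ω₃ (RL) = (vx + vy − k·ωz)/r = -0.5300/0.1 = -5.3000
ω₄ (RR) = (vx − vy + k·ωz)/r = 0.6300/0.1 = 6.3000

(2.7000, -1.7000, -5.3000, 6.3000)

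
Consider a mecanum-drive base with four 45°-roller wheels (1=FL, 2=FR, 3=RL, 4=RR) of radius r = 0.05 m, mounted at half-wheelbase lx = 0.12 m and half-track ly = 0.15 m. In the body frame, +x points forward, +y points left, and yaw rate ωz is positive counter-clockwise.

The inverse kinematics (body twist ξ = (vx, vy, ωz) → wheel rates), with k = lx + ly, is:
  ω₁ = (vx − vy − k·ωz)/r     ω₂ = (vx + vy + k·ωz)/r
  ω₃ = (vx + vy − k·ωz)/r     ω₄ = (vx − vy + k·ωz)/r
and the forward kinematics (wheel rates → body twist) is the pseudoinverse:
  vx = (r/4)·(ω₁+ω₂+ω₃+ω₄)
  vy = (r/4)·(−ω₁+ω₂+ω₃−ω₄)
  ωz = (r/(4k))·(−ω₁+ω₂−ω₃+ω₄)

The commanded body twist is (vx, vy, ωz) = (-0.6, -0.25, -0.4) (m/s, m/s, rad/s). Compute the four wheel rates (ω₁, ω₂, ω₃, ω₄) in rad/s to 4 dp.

k = lx + ly = 0.12 + 0.15 = 0.2700;  k·ωz = 0.2700·-0.4 = -0.1080
ω₁ (FL) = (vx − vy − k·ωz)/r = -0.2420/0.05 = -4.8400
ω₂ (FR) = (vx + vy + k·ωz)/r = -0.9580/0.05 = -19.1600
ω₃ (RL) = (vx + vy − k·ωz)/r = -0.7420/0.05 = -14.8400
ω₄ (RR) = (vx − vy + k·ωz)/r = -0.4580/0.05 = -9.1600

(-4.8400, -19.1600, -14.8400, -9.1600)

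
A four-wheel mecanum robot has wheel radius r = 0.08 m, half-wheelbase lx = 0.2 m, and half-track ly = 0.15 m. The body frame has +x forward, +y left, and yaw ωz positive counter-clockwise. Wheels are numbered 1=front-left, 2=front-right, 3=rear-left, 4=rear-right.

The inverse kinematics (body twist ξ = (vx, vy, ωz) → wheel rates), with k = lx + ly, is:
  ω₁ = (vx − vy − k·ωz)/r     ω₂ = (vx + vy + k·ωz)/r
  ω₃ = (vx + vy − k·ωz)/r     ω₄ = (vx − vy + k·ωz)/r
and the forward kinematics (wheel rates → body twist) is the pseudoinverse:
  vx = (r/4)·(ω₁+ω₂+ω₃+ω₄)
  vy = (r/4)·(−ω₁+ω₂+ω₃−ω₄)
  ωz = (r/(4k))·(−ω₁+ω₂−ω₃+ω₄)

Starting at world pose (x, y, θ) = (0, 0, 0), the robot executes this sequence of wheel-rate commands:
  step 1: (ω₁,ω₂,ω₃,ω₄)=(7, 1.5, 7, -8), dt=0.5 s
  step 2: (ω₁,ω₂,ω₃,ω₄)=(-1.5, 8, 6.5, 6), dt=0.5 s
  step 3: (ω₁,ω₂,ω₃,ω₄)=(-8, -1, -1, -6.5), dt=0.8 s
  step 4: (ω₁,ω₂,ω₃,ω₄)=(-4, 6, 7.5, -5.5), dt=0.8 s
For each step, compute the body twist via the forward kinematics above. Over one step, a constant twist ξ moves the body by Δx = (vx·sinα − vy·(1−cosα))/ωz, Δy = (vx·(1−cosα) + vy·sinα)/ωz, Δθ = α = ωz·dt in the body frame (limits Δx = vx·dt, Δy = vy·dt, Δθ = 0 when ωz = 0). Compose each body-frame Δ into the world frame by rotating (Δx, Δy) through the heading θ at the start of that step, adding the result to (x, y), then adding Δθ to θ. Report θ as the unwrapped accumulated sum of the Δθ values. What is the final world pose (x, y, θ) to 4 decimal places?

(0.2964, 0.6695, -0.3971)

step 1: ξ=(vx,vy,ωz)=(0.1500, 0.1900, -1.1714), dt=0.5 → body Δ=(0.0978, 0.0683, -0.5857) → world pose (0.0978, 0.0683, -0.5857)
step 2: ξ=(vx,vy,ωz)=(0.3800, 0.2000, 0.5143), dt=0.5 → body Δ=(0.1751, 0.1232, 0.2571) → world pose (0.3119, 0.0742, -0.3286)
step 3: ξ=(vx,vy,ωz)=(-0.3300, 0.2500, 0.0857), dt=0.8 → body Δ=(-0.2706, 0.1908, 0.0686) → world pose (0.1173, 0.3421, -0.2600)
step 4: ξ=(vx,vy,ωz)=(0.0800, 0.4600, -0.1714), dt=0.8 → body Δ=(0.0890, 0.3625, -0.1371) → world pose (0.2964, 0.6695, -0.3971)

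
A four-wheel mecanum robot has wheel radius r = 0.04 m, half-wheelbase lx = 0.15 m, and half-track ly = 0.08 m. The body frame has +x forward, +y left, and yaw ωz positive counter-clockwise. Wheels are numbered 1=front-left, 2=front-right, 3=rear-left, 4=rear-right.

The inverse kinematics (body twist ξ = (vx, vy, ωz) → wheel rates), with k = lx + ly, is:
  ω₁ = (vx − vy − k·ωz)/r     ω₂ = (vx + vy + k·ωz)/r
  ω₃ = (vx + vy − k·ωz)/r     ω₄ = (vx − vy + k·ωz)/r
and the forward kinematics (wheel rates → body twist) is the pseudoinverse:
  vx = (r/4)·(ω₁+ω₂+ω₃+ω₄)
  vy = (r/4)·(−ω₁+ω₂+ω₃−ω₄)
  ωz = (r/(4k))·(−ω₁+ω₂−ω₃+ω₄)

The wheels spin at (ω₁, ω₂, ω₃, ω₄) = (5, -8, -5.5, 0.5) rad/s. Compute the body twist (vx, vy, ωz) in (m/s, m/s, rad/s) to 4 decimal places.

(-0.0800, -0.1900, -0.3043)

k = lx + ly = 0.15 + 0.08 = 0.2300
ω₁+ω₂+ω₃+ω₄ = -8.0000  →  vx = (0.04/4)·-8.0000 = -0.0800
−ω₁+ω₂+ω₃−ω₄ = -19.0000  →  vy = (0.04/4)·-19.0000 = -0.1900
−ω₁+ω₂−ω₃+ω₄ = -7.0000  →  ωz = (0.04/0.9200)·-7.0000 = -0.3043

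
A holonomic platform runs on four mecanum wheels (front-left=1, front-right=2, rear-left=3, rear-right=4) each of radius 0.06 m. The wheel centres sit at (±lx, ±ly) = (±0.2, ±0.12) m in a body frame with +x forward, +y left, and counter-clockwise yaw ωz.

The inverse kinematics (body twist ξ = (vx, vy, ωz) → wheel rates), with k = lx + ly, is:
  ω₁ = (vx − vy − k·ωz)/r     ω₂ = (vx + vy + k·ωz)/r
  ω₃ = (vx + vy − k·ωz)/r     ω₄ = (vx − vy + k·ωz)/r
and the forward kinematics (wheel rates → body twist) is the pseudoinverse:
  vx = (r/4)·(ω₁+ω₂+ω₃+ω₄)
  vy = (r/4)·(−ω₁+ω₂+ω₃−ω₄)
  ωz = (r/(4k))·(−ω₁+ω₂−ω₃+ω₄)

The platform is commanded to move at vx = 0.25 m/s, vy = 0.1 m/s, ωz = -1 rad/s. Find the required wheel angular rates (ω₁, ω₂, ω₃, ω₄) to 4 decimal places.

k = lx + ly = 0.2 + 0.12 = 0.3200;  k·ωz = 0.3200·-1 = -0.3200
ω₁ (FL) = (vx − vy − k·ωz)/r = 0.4700/0.06 = 7.8333
ω₂ (FR) = (vx + vy + k·ωz)/r = 0.0300/0.06 = 0.5000
ω₃ (RL) = (vx + vy − k·ωz)/r = 0.6700/0.06 = 11.1667
ω₄ (RR) = (vx − vy + k·ωz)/r = -0.1700/0.06 = -2.8333

(7.8333, 0.5000, 11.1667, -2.8333)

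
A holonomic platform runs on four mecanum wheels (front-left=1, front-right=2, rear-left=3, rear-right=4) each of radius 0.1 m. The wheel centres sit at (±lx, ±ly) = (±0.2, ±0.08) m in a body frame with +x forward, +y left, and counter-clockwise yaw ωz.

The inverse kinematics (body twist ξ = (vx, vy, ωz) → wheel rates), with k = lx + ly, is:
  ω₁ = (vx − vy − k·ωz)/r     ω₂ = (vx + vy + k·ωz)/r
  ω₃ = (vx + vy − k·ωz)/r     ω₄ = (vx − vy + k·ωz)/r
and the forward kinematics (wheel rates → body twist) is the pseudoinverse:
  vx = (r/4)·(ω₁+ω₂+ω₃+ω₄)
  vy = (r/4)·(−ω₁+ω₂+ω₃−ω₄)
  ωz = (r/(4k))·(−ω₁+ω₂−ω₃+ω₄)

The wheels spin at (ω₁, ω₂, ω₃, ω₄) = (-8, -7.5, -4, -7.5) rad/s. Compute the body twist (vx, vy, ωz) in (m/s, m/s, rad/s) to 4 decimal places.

(-0.6750, 0.1000, -0.2679)

k = lx + ly = 0.2 + 0.08 = 0.2800
ω₁+ω₂+ω₃+ω₄ = -27.0000  →  vx = (0.1/4)·-27.0000 = -0.6750
−ω₁+ω₂+ω₃−ω₄ = 4.0000  →  vy = (0.1/4)·4.0000 = 0.1000
−ω₁+ω₂−ω₃+ω₄ = -3.0000  →  ωz = (0.1/1.1200)·-3.0000 = -0.2679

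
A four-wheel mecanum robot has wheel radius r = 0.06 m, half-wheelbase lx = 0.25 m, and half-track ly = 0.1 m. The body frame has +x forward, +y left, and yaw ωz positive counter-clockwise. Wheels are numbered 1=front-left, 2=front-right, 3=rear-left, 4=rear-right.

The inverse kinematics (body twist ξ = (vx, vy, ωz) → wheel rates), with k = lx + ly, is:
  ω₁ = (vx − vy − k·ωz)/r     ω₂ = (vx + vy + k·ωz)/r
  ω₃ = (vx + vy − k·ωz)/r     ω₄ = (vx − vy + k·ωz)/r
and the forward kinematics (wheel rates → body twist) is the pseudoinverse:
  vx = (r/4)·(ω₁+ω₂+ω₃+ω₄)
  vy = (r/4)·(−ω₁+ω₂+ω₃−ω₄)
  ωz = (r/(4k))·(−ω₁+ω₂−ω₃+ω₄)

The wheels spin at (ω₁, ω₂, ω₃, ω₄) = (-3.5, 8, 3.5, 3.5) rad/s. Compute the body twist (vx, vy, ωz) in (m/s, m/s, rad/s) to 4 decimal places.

(0.1725, 0.1725, 0.4929)

k = lx + ly = 0.25 + 0.1 = 0.3500
ω₁+ω₂+ω₃+ω₄ = 11.5000  →  vx = (0.06/4)·11.5000 = 0.1725
−ω₁+ω₂+ω₃−ω₄ = 11.5000  →  vy = (0.06/4)·11.5000 = 0.1725
−ω₁+ω₂−ω₃+ω₄ = 11.5000  →  ωz = (0.06/1.4000)·11.5000 = 0.4929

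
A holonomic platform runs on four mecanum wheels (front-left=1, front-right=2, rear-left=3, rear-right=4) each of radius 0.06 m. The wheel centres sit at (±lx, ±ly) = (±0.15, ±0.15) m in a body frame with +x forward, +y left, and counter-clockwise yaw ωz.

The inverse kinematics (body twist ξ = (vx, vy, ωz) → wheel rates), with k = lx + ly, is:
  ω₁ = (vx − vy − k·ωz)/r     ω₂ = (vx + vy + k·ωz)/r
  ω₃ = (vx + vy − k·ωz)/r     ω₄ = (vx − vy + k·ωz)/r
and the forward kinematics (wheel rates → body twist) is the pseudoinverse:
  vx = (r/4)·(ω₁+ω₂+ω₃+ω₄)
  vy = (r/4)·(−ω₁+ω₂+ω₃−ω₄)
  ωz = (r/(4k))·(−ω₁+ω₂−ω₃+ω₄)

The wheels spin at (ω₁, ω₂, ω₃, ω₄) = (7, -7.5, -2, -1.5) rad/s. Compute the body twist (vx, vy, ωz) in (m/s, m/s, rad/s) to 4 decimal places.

k = lx + ly = 0.15 + 0.15 = 0.3000
ω₁+ω₂+ω₃+ω₄ = -4.0000  →  vx = (0.06/4)·-4.0000 = -0.0600
−ω₁+ω₂+ω₃−ω₄ = -15.0000  →  vy = (0.06/4)·-15.0000 = -0.2250
−ω₁+ω₂−ω₃+ω₄ = -14.0000  →  ωz = (0.06/1.2000)·-14.0000 = -0.7000

(-0.0600, -0.2250, -0.7000)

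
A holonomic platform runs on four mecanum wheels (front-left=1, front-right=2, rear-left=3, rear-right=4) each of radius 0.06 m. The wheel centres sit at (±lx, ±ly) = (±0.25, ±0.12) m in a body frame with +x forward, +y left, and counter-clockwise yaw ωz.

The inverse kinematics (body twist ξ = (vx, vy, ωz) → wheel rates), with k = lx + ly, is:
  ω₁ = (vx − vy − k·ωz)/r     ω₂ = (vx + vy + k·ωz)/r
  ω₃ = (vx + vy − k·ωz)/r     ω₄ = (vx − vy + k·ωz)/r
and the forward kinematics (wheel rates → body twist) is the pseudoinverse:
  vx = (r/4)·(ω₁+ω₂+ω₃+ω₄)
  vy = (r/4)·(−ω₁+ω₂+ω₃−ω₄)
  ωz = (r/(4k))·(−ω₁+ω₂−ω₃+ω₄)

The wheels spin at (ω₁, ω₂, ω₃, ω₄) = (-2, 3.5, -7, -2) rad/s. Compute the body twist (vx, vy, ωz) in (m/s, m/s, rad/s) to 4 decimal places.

k = lx + ly = 0.25 + 0.12 = 0.3700
ω₁+ω₂+ω₃+ω₄ = -7.5000  →  vx = (0.06/4)·-7.5000 = -0.1125
−ω₁+ω₂+ω₃−ω₄ = 0.5000  →  vy = (0.06/4)·0.5000 = 0.0075
−ω₁+ω₂−ω₃+ω₄ = 10.5000  →  ωz = (0.06/1.4800)·10.5000 = 0.4257

(-0.1125, 0.0075, 0.4257)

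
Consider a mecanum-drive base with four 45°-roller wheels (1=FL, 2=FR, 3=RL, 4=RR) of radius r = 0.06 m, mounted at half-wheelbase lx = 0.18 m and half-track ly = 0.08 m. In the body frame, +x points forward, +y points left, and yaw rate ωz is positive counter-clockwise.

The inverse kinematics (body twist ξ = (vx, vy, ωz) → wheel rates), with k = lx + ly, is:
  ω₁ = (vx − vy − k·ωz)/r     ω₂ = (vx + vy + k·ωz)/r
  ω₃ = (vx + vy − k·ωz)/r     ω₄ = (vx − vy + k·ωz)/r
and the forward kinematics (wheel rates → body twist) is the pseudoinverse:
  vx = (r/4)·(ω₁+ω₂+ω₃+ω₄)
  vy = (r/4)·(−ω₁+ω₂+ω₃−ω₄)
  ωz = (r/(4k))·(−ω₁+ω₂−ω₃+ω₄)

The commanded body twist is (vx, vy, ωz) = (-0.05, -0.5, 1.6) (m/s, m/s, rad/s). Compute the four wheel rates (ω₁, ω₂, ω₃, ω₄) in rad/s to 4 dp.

k = lx + ly = 0.18 + 0.08 = 0.2600;  k·ωz = 0.2600·1.6 = 0.4160
ω₁ (FL) = (vx − vy − k·ωz)/r = 0.0340/0.06 = 0.5667
ω₂ (FR) = (vx + vy + k·ωz)/r = -0.1340/0.06 = -2.2333
ω₃ (RL) = (vx + vy − k·ωz)/r = -0.9660/0.06 = -16.1000
ω₄ (RR) = (vx − vy + k·ωz)/r = 0.8660/0.06 = 14.4333

(0.5667, -2.2333, -16.1000, 14.4333)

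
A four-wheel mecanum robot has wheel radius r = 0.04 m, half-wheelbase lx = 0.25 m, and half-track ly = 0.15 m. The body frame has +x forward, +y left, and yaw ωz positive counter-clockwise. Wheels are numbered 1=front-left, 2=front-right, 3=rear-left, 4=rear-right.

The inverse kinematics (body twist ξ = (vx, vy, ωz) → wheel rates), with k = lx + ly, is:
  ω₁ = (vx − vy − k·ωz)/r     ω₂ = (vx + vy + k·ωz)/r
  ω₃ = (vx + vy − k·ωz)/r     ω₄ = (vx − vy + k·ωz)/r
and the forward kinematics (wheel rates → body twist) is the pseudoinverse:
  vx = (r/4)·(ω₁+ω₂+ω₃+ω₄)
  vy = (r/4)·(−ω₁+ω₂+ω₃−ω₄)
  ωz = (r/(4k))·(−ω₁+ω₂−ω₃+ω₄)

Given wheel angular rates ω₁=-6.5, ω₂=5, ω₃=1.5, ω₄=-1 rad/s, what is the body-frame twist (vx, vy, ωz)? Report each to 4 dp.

k = lx + ly = 0.25 + 0.15 = 0.4000
ω₁+ω₂+ω₃+ω₄ = -1.0000  →  vx = (0.04/4)·-1.0000 = -0.0100
−ω₁+ω₂+ω₃−ω₄ = 14.0000  →  vy = (0.04/4)·14.0000 = 0.1400
−ω₁+ω₂−ω₃+ω₄ = 9.0000  →  ωz = (0.04/1.6000)·9.0000 = 0.2250

(-0.0100, 0.1400, 0.2250)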